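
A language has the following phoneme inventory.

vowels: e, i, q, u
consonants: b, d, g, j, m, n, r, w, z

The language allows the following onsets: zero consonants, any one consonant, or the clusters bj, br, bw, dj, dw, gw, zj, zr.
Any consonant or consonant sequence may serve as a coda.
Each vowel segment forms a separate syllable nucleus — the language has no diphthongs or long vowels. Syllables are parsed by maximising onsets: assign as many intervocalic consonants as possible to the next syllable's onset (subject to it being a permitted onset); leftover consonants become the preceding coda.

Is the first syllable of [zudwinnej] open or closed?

open

Vowels present: u, i, e; each is a nucleus, giving 3 syllables.
σ1/σ2 boundary: /dw/ — entire cluster is a permitted onset → onset /dw/, coda ∅.
σ2/σ3 boundary: /nn/ splits as /n/ + /n/ (/n/ is the longest suffix that is a licit onset).
Result: zu.dwin.nej.
Syllable 1 is /zu/; it ends in its nucleus with no coda, so it is open.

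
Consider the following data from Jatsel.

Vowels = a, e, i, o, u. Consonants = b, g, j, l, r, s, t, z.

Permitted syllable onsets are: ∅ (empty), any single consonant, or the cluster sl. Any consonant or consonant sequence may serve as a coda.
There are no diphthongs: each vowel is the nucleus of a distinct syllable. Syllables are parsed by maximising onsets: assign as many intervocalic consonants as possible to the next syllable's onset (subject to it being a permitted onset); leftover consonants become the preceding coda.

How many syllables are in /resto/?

The vowels are e, o — 2 nuclei, so 2 syllables.

2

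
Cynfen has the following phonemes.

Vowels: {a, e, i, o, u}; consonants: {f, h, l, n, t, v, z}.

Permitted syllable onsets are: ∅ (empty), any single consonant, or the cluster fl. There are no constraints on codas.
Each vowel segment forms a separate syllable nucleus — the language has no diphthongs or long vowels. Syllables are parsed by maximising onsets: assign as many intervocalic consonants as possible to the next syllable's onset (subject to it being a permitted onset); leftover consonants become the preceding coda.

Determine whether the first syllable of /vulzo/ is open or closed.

closed

The vowels are u, o — 2 nuclei, so 2 syllables.
σ1/σ2 boundary: /lz/; trying suffixes from longest down, /z/ is the first permitted one, so coda /l/ | onset /z/.
So the parse is vul.zo.
Syllable 1 is /vul/ with coda /l/, so it is closed.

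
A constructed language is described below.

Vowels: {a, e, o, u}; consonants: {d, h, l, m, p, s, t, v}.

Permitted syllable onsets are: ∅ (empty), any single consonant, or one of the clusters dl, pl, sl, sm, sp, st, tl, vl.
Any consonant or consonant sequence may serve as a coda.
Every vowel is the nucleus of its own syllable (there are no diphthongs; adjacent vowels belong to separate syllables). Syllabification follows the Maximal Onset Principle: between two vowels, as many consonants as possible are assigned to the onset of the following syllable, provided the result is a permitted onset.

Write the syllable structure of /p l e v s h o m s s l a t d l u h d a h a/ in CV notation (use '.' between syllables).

CCVCC.CVCC.CCVC.CCVC.CV.CV

Nuclei (vowels): e, o, a, u, a, a → 6 syllables.
Between /e/ (V1) and /o/ (V2): /vsh/; trying suffixes from longest down, /h/ is the first permitted one, so coda /vs/ | onset /h/.
Between /o/ (V2) and /a/ (V3): cluster /mssl/ — the longest permitted-onset suffix is /sl/; onset = /sl/, preceding coda = /ms/.
Between /a/ (V3) and /u/ (V4): cluster /tdl/ — the longest permitted-onset suffix is /dl/; onset = /dl/, preceding coda = /t/.
Between /u/ (V4) and /a/ (V5): /hd/; trying suffixes from longest down, /d/ is the first permitted one, so coda /h/ | onset /d/.
Between /a/ (V5) and /a/ (V6): /h/ is a single consonant, so it becomes the next onset.
So the parse is plevs.homs.slat.dluh.da.ha.
Mapping each syllable to C/V: /plevs/ → CCVCC, /homs/ → CVCC, /slat/ → CCVC, /dluh/ → CCVC, /da/ → CV, /ha/ → CV.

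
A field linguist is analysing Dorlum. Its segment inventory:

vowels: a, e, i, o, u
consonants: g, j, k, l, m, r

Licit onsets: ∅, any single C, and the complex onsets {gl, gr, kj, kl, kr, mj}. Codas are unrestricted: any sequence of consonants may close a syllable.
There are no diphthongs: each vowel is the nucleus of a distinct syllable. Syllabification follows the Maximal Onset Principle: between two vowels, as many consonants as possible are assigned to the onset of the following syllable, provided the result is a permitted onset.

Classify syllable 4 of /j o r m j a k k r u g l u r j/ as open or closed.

closed

Vowels present: o, a, u, u; each is a nucleus, giving 4 syllables.
σ1/σ2 boundary: /rmj/; trying suffixes from longest down, /mj/ is the first permitted one, so coda /r/ | onset /mj/.
σ2/σ3 boundary: /kkr/; trying suffixes from longest down, /kr/ is the first permitted one, so coda /k/ | onset /kr/.
σ3/σ4 boundary: /gl/ — entire cluster is a permitted onset → onset /gl/, coda ∅.
Syllabification: jor.mjak.kru.glurj.
Syllable 4 is /glurj/ with coda /rj/, so it is closed.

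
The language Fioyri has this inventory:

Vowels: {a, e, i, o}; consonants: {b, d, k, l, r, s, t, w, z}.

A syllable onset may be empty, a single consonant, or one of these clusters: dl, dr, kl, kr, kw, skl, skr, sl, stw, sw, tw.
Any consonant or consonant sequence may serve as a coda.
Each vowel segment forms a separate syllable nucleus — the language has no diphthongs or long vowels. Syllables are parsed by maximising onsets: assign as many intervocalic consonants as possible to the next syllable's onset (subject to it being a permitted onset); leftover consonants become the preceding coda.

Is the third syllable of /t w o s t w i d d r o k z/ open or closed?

Nuclei (vowels): o, i, o → 3 syllables.
V1 /o/ – V2 /i/: /stw/ — entire cluster is a permitted onset → onset /stw/, coda ∅.
V2 /i/ – V3 /o/: cluster /ddr/ — the longest permitted-onset suffix is /dr/; onset = /dr/, preceding coda = /d/.
Result: two.stwid.drokz.
Syllable 3 is /drokz/ with coda /kz/, so it is closed.

closed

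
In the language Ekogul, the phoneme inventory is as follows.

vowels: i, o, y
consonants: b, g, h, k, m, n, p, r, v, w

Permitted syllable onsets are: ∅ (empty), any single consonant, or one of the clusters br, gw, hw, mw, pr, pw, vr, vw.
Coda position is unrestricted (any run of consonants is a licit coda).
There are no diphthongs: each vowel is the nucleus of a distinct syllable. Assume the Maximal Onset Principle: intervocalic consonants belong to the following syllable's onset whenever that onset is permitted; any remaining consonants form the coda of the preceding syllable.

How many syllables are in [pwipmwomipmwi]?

The vowels are i, o, i, i — 4 nuclei, so 4 syllables.

4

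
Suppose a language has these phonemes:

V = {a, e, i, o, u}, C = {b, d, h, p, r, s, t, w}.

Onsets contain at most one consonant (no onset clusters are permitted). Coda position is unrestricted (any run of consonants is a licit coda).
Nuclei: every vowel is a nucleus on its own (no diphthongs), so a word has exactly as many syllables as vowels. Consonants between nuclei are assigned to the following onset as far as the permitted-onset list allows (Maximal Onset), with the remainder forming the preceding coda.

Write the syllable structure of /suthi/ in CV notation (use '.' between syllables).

Nuclei (vowels): u, i → 2 syllables.
/u…i/ gap (V1→V2): /th/ — longest licit onset from the right is /h/, leaving /t/ as coda.
So the parse is sut.hi.
Mapping each syllable to C/V: /sut/ → CVC, /hi/ → CV.

CVC.CV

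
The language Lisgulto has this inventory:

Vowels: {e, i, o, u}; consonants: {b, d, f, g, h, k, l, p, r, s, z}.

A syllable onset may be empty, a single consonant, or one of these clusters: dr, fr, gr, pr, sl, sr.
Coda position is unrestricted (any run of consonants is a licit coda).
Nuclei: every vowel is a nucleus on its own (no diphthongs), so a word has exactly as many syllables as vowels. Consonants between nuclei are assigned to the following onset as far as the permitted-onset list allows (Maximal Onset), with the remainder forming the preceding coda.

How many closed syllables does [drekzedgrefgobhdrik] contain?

5

Vowels present: e, e, e, o, i; each is a nucleus, giving 5 syllables.
/e…e/ gap (V1→V2): /kz/ — longest licit onset from the right is /z/, leaving /k/ as coda.
/e…e/ gap (V2→V3): /dgr/; trying suffixes from longest down, /gr/ is the first permitted one, so coda /d/ | onset /gr/.
/e…o/ gap (V3→V4): /fg/ splits as /f/ + /g/ (/g/ is the longest suffix that is a licit onset).
/o…i/ gap (V4→V5): /bhdr/ — longest licit onset from the right is /dr/, leaving /bh/ as coda.
Syllabification: drek.zed.gref.gobh.drik.
Classifying each syllable: /drek/ (closed), /zed/ (closed), /gref/ (closed), /gobh/ (closed), /drik/ (closed).
Closed syllables: 5.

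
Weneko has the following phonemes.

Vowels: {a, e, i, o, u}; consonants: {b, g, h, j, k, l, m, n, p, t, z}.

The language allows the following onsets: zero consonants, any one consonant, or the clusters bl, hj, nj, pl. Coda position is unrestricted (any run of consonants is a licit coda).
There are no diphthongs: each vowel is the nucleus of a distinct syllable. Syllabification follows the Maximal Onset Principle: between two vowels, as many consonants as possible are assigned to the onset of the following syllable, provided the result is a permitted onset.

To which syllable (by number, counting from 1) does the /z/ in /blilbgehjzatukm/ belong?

3

The vowels are i, e, a, u — 4 nuclei, so 4 syllables.
σ1/σ2 boundary: /lbg/ — longest licit onset from the right is /g/, leaving /lb/ as coda.
σ2/σ3 boundary: /hjz/ splits as /hj/ + /z/ (/z/ is the longest suffix that is a licit onset).
σ3/σ4 boundary: /t/ is a single consonant, so it becomes the next onset.
So the parse is blilb.gehj.za.tukm.
The /z/ is in the onset of syllable 3 (/za/).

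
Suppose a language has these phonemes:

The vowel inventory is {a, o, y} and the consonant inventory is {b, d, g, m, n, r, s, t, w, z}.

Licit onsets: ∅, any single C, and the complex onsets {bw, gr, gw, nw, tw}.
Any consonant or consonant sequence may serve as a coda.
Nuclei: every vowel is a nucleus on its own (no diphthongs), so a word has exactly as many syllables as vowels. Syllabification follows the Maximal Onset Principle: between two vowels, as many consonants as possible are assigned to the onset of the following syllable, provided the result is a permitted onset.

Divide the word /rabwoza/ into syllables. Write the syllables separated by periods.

Nuclei (vowels): a, o, a → 3 syllables.
/a…o/ gap (V1→V2): cluster /bw/ — /bw/ is itself a permitted onset, so the whole cluster goes right; preceding coda = ∅.
/o…a/ gap (V2→V3): /z/ is a single consonant, so it becomes the next onset.

ra.bwo.za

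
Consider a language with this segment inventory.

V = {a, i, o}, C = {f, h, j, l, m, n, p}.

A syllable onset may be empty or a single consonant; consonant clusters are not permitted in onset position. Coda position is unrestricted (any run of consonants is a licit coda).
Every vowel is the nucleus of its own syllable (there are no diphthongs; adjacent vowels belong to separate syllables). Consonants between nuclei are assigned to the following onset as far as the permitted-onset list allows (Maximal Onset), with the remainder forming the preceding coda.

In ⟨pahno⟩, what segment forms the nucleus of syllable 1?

a

Vowels present: a, o; each is a nucleus, giving 2 syllables.
The first nucleus (vowel 1 from the left) is /a/.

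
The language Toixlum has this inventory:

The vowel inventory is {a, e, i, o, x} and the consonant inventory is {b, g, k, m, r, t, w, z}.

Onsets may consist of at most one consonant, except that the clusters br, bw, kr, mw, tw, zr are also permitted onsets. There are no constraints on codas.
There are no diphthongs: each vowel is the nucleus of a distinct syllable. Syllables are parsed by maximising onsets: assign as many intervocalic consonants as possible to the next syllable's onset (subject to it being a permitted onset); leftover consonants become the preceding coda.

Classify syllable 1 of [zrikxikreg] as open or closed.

Nuclei (vowels): i, x, i, e → 4 syllables.
σ1/σ2 boundary: /k/ → onset of the next syllable (single consonants are always licit onsets).
σ2/σ3 boundary: no consonants, so the boundary falls immediately after /x/.
σ3/σ4 boundary: cluster /kr/ — /kr/ is itself a permitted onset, so the whole cluster goes right; preceding coda = ∅.
Putting it together: zri.kx.i.kreg.
Syllable 1 is /zri/; it ends in its nucleus with no coda, so it is open.

open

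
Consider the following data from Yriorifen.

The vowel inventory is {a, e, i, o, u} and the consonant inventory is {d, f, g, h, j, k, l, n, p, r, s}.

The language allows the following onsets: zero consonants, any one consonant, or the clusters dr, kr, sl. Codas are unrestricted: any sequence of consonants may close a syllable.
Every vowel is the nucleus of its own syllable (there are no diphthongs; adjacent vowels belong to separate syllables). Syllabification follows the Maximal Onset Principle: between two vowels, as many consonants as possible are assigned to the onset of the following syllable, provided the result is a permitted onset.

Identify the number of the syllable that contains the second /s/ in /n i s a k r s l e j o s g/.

Vowels present: i, a, e, o; each is a nucleus, giving 4 syllables.
Between /i/ (V1) and /a/ (V2): just /s/ — single C goes to the following onset.
Between /a/ (V2) and /e/ (V3): /krsl/ splits as /kr/ + /sl/ (/sl/ is the longest suffix that is a licit onset).
Between /e/ (V3) and /o/ (V4): just /j/ — single C goes to the following onset.
Syllabification: ni.sakr.sle.josg.
The second /s/ is in the onset of syllable 3 (/sle/).

3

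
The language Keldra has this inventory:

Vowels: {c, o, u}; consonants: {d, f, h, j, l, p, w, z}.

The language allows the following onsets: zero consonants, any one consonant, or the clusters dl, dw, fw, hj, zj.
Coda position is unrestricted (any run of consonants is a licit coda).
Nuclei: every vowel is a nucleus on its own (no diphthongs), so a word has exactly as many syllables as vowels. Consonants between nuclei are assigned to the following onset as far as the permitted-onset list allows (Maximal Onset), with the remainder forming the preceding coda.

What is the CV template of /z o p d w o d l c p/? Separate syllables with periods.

CVC.CCV.CCVC

Nuclei (vowels): o, o, c → 3 syllables.
/o…o/ gap (V1→V2): /pdw/; trying suffixes from longest down, /dw/ is the first permitted one, so coda /p/ | onset /dw/.
/o…c/ gap (V2→V3): /dl/ is a licit onset in full, so it all attaches to the next syllable.
Syllabification: zop.dwo.dlcp.
Mapping each syllable to C/V: /zop/ → CVC, /dwo/ → CCV, /dlcp/ → CCVC.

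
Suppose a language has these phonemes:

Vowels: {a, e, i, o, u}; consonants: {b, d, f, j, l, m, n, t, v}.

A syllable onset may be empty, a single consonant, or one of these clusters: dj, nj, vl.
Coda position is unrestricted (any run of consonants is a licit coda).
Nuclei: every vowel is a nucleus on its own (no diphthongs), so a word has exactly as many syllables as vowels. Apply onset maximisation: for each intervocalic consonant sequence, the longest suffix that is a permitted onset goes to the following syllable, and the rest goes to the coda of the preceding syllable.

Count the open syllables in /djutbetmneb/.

0

Nuclei (vowels): u, e, e → 3 syllables.
σ1/σ2 boundary: /tb/ — longest licit onset from the right is /b/, leaving /t/ as coda.
σ2/σ3 boundary: /tmn/ — longest licit onset from the right is /n/, leaving /tm/ as coda.
Syllabification: djut.betm.neb.
Classifying each syllable: /djut/ (closed), /betm/ (closed), /neb/ (closed).
Open syllables: 0.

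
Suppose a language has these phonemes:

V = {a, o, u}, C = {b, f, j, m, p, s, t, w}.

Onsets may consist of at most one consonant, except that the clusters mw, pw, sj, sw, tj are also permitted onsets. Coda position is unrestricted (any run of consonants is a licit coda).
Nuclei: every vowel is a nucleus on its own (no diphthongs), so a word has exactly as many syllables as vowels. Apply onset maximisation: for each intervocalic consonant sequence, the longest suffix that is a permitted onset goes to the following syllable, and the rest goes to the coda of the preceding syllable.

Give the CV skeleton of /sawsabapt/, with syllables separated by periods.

The vowels are a, a, a — 3 nuclei, so 3 syllables.
Between /a/ (V1) and /a/ (V2): /ws/; trying suffixes from longest down, /s/ is the first permitted one, so coda /w/ | onset /s/.
Between /a/ (V2) and /a/ (V3): /b/ → onset of the next syllable (single consonants are always licit onsets).
Result: saw.sa.bapt.
Mapping each syllable to C/V: /saw/ → CVC, /sa/ → CV, /bapt/ → CVCC.

CVC.CV.CVCC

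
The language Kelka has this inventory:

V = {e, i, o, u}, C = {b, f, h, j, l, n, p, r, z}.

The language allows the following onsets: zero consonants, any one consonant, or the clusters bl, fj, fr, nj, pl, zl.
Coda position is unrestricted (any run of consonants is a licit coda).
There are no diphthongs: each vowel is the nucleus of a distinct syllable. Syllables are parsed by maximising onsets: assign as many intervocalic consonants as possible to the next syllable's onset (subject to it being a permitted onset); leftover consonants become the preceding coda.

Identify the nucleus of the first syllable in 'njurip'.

u

Nuclei (vowels): u, i → 2 syllables.
The first nucleus (vowel 1 from the left) is /u/.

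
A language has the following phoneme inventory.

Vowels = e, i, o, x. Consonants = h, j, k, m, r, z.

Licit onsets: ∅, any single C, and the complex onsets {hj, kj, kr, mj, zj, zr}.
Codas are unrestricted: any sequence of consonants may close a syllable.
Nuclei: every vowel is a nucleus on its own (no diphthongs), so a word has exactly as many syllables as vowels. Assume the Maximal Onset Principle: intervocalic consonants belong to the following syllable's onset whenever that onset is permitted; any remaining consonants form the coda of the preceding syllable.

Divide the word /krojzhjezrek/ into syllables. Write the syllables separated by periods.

krojz.hje.zrek

The vowels are o, e, e — 3 nuclei, so 3 syllables.
/o…e/ gap (V1→V2): /jzhj/ — longest licit onset from the right is /hj/, leaving /jz/ as coda.
/e…e/ gap (V2→V3): /zr/ — entire cluster is a permitted onset → onset /zr/, coda ∅.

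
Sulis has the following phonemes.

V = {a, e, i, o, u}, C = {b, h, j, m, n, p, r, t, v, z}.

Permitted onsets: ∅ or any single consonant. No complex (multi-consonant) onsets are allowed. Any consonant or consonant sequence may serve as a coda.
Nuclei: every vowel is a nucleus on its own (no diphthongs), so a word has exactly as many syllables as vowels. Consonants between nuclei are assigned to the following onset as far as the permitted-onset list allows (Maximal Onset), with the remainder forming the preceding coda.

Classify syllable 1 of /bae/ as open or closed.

The vowels are a, e — 2 nuclei, so 2 syllables.
/a…e/ gap (V1→V2): hiatus — the boundary sits between the two vowels.
Putting it together: ba.e.
Syllable 1 is /ba/; it ends in its nucleus with no coda, so it is open.

open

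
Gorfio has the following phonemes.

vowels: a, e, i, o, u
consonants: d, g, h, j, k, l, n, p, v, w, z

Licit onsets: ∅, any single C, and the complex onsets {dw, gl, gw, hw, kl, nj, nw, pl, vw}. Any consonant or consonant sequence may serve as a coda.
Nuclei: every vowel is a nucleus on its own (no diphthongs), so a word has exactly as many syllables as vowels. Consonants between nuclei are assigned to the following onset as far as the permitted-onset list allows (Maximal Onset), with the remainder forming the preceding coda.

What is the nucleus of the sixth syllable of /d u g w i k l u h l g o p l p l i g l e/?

The vowels are u, i, u, o, i, e — 6 nuclei, so 6 syllables.
The sixth nucleus (vowel 6 from the left) is /e/.

e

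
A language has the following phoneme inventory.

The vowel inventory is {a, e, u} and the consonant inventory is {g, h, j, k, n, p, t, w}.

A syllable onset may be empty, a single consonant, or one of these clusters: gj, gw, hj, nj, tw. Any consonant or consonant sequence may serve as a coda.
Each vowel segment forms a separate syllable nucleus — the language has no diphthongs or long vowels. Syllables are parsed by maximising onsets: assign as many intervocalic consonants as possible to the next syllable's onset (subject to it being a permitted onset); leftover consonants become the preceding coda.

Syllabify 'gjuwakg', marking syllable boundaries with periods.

gju.wakg

Nuclei (vowels): u, a → 2 syllables.
V1 /u/ – V2 /a/: /w/ → onset of the next syllable (single consonants are always licit onsets).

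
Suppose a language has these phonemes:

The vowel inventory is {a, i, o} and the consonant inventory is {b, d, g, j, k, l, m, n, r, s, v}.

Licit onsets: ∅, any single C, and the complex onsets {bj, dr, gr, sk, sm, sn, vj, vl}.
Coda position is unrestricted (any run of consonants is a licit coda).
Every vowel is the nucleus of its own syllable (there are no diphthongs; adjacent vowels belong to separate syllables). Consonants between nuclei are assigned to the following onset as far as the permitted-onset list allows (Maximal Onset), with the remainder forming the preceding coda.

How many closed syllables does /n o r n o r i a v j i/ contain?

The vowels are o, o, i, a, i — 5 nuclei, so 5 syllables.
σ1/σ2 boundary: /rn/; trying suffixes from longest down, /n/ is the first permitted one, so coda /r/ | onset /n/.
σ2/σ3 boundary: /r/ is a single consonant, so it becomes the next onset.
σ3/σ4 boundary: hiatus — the boundary sits between the two vowels.
σ4/σ5 boundary: /vj/ is a licit onset in full, so it all attaches to the next syllable.
Putting it together: nor.no.ri.a.vji.
Classifying each syllable: /nor/ (closed), /no/ (open), /ri/ (open), /a/ (open), /vji/ (open).
Closed syllables: 1.

1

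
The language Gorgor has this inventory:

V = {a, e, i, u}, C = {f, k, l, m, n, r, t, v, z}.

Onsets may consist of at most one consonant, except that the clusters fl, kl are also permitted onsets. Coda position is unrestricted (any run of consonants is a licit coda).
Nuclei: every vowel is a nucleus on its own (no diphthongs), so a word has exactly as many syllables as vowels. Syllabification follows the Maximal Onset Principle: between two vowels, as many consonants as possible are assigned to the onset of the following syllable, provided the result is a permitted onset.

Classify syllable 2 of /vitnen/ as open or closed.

Vowels present: i, e; each is a nucleus, giving 2 syllables.
V1 /i/ – V2 /e/: cluster /tn/ — the longest permitted-onset suffix is /n/; onset = /n/, preceding coda = /t/.
Syllabification: vit.nen.
Syllable 2 is /nen/ with coda /n/, so it is closed.

closed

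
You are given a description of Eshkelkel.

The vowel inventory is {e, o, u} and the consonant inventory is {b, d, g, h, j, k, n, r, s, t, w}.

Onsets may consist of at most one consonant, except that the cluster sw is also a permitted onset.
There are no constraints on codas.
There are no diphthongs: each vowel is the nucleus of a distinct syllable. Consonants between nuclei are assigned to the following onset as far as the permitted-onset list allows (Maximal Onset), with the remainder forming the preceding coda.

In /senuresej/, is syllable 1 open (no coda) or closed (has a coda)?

Nuclei (vowels): e, u, e, e → 4 syllables.
Between /e/ (V1) and /u/ (V2): /n/ → onset of the next syllable (single consonants are always licit onsets).
Between /u/ (V2) and /e/ (V3): just /r/ — single C goes to the following onset.
Between /e/ (V3) and /e/ (V4): just /s/ — single C goes to the following onset.
So the parse is se.nu.re.sej.
Syllable 1 is /se/; it ends in its nucleus with no coda, so it is open.

open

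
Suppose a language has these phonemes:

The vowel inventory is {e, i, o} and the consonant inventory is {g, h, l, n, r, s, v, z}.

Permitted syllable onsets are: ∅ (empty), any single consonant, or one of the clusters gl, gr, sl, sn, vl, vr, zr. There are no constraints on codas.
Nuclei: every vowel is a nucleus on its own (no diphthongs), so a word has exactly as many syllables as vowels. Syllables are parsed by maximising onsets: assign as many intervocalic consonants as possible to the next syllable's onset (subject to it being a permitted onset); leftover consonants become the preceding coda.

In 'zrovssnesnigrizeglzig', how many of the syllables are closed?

Nuclei (vowels): o, e, i, i, e, i → 6 syllables.
/o…e/ gap (V1→V2): /vssn/; trying suffixes from longest down, /sn/ is the first permitted one, so coda /vs/ | onset /sn/.
/e…i/ gap (V2→V3): cluster /sn/ — /sn/ is itself a permitted onset, so the whole cluster goes right; preceding coda = ∅.
/i…i/ gap (V3→V4): /gr/ — entire cluster is a permitted onset → onset /gr/, coda ∅.
/i…e/ gap (V4→V5): /z/ → onset of the next syllable (single consonants are always licit onsets).
/e…i/ gap (V5→V6): cluster /glz/ — the longest permitted-onset suffix is /z/; onset = /z/, preceding coda = /gl/.
So the parse is zrovs.sne.sni.gri.zegl.zig.
Classifying each syllable: /zrovs/ (closed), /sne/ (open), /sni/ (open), /gri/ (open), /zegl/ (closed), /zig/ (closed).
Closed syllables: 3.

3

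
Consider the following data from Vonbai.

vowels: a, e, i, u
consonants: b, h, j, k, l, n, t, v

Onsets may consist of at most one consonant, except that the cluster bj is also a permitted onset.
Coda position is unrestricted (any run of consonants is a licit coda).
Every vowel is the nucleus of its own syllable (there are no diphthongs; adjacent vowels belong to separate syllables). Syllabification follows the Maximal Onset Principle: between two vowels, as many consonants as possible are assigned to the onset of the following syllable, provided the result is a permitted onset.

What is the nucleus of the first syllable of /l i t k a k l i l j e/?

Vowels present: i, a, i, e; each is a nucleus, giving 4 syllables.
The first nucleus (vowel 1 from the left) is /i/.

i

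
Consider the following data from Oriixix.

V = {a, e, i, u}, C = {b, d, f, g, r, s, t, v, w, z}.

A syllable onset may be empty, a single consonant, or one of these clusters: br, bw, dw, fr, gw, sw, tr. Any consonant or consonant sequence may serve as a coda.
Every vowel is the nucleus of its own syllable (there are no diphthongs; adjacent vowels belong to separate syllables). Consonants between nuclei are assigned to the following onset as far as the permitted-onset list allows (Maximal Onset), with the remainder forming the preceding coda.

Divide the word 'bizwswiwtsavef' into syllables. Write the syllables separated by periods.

The vowels are i, i, a, e — 4 nuclei, so 4 syllables.
/i…i/ gap (V1→V2): /zwsw/ — longest licit onset from the right is /sw/, leaving /zw/ as coda.
/i…a/ gap (V2→V3): /wts/ — longest licit onset from the right is /s/, leaving /wt/ as coda.
/a…e/ gap (V3→V4): /v/ → onset of the next syllable (single consonants are always licit onsets).

bizw.swiwt.sa.vef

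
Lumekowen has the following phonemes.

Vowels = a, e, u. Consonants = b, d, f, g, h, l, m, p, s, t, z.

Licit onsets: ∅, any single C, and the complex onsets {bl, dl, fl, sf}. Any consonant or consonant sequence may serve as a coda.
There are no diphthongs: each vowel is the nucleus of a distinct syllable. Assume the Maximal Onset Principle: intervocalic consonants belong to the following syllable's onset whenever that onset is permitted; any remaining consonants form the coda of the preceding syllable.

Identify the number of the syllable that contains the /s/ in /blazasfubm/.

Vowels present: a, a, u; each is a nucleus, giving 3 syllables.
Between /a/ (V1) and /a/ (V2): /z/ is a single consonant, so it becomes the next onset.
Between /a/ (V2) and /u/ (V3): /sf/ — entire cluster is a permitted onset → onset /sf/, coda ∅.
Syllabification: bla.za.sfubm.
The /s/ is in the onset of syllable 3 (/sfubm/).

3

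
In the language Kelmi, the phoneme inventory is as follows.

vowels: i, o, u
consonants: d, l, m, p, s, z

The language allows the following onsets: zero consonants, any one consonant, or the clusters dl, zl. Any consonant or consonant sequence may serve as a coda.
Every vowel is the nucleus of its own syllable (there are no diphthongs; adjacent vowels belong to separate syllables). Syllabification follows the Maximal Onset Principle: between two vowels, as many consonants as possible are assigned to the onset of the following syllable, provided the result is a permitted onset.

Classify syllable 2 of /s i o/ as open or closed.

Vowels present: i, o; each is a nucleus, giving 2 syllables.
V1 /i/ – V2 /o/: hiatus — the boundary sits between the two vowels.
Syllabification: si.o.
Syllable 2 is /o/; it ends in its nucleus with no coda, so it is open.

open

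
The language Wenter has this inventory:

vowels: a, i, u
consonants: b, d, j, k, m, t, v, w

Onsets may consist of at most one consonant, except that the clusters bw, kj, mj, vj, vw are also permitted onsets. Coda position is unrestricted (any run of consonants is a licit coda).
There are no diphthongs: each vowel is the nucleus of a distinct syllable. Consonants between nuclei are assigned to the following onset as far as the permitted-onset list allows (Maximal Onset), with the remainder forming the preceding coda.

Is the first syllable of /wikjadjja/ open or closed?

open

The vowels are i, a, a — 3 nuclei, so 3 syllables.
Between /i/ (V1) and /a/ (V2): /kj/ — entire cluster is a permitted onset → onset /kj/, coda ∅.
Between /a/ (V2) and /a/ (V3): /djj/; trying suffixes from longest down, /j/ is the first permitted one, so coda /dj/ | onset /j/.
Result: wi.kjadj.ja.
Syllable 1 is /wi/; it ends in its nucleus with no coda, so it is open.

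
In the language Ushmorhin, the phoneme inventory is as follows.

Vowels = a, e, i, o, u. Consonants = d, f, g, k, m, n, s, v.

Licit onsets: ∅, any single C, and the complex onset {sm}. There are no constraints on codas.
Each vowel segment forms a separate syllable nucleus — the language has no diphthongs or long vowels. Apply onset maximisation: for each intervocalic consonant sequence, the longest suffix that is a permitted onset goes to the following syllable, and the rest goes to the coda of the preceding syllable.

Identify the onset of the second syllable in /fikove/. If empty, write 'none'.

k

Vowels present: i, o, e; each is a nucleus, giving 3 syllables.
Between /i/ (V1) and /o/ (V2): just /k/ — single C goes to the following onset.
Between /o/ (V2) and /e/ (V3): just /v/ — single C goes to the following onset.
Result: fi.ko.ve.
Syllable 2 is /ko/: onset /k/, nucleus /o/, coda ∅.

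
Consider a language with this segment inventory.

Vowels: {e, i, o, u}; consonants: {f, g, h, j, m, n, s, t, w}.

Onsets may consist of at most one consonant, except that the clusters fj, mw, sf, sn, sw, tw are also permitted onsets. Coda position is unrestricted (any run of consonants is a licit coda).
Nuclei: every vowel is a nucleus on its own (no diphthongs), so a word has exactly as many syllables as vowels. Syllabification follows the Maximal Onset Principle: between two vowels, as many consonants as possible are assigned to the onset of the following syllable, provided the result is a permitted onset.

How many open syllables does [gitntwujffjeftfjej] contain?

0

The vowels are i, u, e, e — 4 nuclei, so 4 syllables.
/i…u/ gap (V1→V2): /tntw/ splits as /tn/ + /tw/ (/tw/ is the longest suffix that is a licit onset).
/u…e/ gap (V2→V3): /jffj/ splits as /jf/ + /fj/ (/fj/ is the longest suffix that is a licit onset).
/e…e/ gap (V3→V4): /ftfj/ splits as /ft/ + /fj/ (/fj/ is the longest suffix that is a licit onset).
So the parse is gitn.twujf.fjeft.fjej.
Classifying each syllable: /gitn/ (closed), /twujf/ (closed), /fjeft/ (closed), /fjej/ (closed).
Open syllables: 0.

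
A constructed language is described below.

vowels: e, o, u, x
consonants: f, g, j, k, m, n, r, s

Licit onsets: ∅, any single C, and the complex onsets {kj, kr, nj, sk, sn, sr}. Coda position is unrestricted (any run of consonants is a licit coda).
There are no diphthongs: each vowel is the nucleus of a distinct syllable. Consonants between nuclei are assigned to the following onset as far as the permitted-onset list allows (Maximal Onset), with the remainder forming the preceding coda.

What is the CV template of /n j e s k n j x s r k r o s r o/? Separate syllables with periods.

Nuclei (vowels): e, x, o, o → 4 syllables.
Between /e/ (V1) and /x/ (V2): /sknj/ — longest licit onset from the right is /nj/, leaving /sk/ as coda.
Between /x/ (V2) and /o/ (V3): /srkr/; trying suffixes from longest down, /kr/ is the first permitted one, so coda /sr/ | onset /kr/.
Between /o/ (V3) and /o/ (V4): /sr/ is a licit onset in full, so it all attaches to the next syllable.
So the parse is njesk.njxsr.kro.sro.
Mapping each syllable to C/V: /njesk/ → CCVCC, /njxsr/ → CCVCC, /kro/ → CCV, /sro/ → CCV.

CCVCC.CCVCC.CCV.CCV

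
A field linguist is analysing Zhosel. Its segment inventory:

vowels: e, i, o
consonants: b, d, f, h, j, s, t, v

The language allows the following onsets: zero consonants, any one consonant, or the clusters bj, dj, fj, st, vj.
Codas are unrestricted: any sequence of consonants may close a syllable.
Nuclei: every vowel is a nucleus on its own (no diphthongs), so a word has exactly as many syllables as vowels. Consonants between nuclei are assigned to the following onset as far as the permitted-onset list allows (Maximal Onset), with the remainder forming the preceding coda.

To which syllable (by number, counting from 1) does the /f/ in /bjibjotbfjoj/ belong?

3

Vowels present: i, o, o; each is a nucleus, giving 3 syllables.
/i…o/ gap (V1→V2): cluster /bj/ — /bj/ is itself a permitted onset, so the whole cluster goes right; preceding coda = ∅.
/o…o/ gap (V2→V3): /tbfj/ splits as /tb/ + /fj/ (/fj/ is the longest suffix that is a licit onset).
Putting it together: bji.bjotb.fjoj.
The /f/ is in the onset of syllable 3 (/fjoj/).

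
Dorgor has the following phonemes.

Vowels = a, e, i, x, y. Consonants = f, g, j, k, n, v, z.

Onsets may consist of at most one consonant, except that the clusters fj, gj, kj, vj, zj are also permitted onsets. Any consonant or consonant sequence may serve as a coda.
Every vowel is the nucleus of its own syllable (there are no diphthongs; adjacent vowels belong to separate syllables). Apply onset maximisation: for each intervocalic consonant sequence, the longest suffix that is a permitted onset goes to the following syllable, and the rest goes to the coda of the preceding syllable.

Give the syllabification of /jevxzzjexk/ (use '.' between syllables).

Nuclei (vowels): e, x, e, x → 4 syllables.
σ1/σ2 boundary: just /v/ — single C goes to the following onset.
σ2/σ3 boundary: /zzj/ — longest licit onset from the right is /zj/, leaving /z/ as coda.
σ3/σ4 boundary: no consonants, so the boundary falls immediately after /e/.

je.vxz.zje.xk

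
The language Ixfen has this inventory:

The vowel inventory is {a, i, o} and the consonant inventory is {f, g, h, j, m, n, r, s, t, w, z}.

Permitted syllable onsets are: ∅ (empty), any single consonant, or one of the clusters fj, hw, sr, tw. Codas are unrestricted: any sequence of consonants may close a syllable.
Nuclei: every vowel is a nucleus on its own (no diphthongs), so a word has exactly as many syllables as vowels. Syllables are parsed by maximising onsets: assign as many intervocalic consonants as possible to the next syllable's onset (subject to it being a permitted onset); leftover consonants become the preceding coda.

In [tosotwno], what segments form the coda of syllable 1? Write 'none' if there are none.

Vowels present: o, o, o; each is a nucleus, giving 3 syllables.
Between /o/ (V1) and /o/ (V2): just /s/ — single C goes to the following onset.
Between /o/ (V2) and /o/ (V3): /twn/ splits as /tw/ + /n/ (/n/ is the longest suffix that is a licit onset).
So the parse is to.sotw.no.
Syllable 1 is /to/: onset /t/, nucleus /o/, coda ∅.

none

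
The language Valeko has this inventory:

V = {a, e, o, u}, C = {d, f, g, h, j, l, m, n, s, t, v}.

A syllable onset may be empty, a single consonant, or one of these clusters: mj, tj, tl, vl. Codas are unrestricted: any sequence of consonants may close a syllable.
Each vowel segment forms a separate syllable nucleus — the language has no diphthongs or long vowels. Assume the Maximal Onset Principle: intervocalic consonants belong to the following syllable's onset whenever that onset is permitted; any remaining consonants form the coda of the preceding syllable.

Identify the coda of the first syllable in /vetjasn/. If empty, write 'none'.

Vowels present: e, a; each is a nucleus, giving 2 syllables.
/e…a/ gap (V1→V2): cluster /tj/ — /tj/ is itself a permitted onset, so the whole cluster goes right; preceding coda = ∅.
Putting it together: ve.tjasn.
Syllable 1 is /ve/: onset /v/, nucleus /e/, coda ∅.

none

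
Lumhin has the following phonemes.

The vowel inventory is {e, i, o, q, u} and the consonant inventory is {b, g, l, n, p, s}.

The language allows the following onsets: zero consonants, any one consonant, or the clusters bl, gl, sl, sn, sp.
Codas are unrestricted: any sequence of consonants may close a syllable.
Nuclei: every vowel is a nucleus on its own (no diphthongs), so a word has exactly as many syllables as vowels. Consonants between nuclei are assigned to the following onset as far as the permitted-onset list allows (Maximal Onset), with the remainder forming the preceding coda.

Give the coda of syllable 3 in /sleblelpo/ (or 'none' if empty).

none

The vowels are e, e, o — 3 nuclei, so 3 syllables.
σ1/σ2 boundary: cluster /bl/ — /bl/ is itself a permitted onset, so the whole cluster goes right; preceding coda = ∅.
σ2/σ3 boundary: cluster /lp/ — the longest permitted-onset suffix is /p/; onset = /p/, preceding coda = /l/.
Result: sle.blel.po.
Syllable 3 is /po/: onset /p/, nucleus /o/, coda ∅.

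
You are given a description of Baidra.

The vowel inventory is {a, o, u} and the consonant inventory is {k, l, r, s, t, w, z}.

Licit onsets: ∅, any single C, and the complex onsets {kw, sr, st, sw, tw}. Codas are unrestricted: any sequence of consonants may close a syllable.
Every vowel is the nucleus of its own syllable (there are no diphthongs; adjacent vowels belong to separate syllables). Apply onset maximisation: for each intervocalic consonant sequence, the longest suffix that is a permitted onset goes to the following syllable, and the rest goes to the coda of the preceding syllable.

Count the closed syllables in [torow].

1

Nuclei (vowels): o, o → 2 syllables.
/o…o/ gap (V1→V2): /r/ → onset of the next syllable (single consonants are always licit onsets).
Putting it together: to.row.
Classifying each syllable: /to/ (open), /row/ (closed).
Closed syllables: 1.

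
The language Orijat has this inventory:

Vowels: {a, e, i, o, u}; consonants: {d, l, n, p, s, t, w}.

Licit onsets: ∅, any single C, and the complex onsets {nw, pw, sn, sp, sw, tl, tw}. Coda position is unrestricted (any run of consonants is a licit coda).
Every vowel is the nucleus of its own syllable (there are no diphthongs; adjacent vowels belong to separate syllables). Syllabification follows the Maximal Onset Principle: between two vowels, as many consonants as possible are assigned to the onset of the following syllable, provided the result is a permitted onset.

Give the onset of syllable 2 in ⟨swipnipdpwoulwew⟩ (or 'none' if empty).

n

The vowels are i, i, o, u, e — 5 nuclei, so 5 syllables.
Between /i/ (V1) and /i/ (V2): /pn/ — longest licit onset from the right is /n/, leaving /p/ as coda.
Between /i/ (V2) and /o/ (V3): cluster /pdpw/ — the longest permitted-onset suffix is /pw/; onset = /pw/, preceding coda = /pd/.
Between /o/ (V3) and /u/ (V4): hiatus — the boundary sits between the two vowels.
Between /u/ (V4) and /e/ (V5): /lw/ — longest licit onset from the right is /w/, leaving /l/ as coda.
Putting it together: swip.nipd.pwo.ul.wew.
Syllable 2 is /nipd/: onset /n/, nucleus /i/, coda /pd/.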